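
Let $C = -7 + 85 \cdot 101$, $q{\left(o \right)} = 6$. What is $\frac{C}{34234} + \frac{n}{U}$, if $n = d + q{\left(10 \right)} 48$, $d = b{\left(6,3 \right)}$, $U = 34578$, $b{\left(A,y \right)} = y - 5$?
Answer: $\frac{76600252}{295935813} \approx 0.25884$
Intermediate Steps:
$b{\left(A,y \right)} = -5 + y$
$d = -2$ ($d = -5 + 3 = -2$)
$C = 8578$ ($C = -7 + 8585 = 8578$)
$n = 286$ ($n = -2 + 6 \cdot 48 = -2 + 288 = 286$)
$\frac{C}{34234} + \frac{n}{U} = \frac{8578}{34234} + \frac{286}{34578} = 8578 \cdot \frac{1}{34234} + 286 \cdot \frac{1}{34578} = \frac{4289}{17117} + \frac{143}{17289} = \frac{76600252}{295935813}$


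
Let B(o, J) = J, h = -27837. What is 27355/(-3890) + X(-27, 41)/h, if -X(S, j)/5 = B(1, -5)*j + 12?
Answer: -153046997/21657186 ≈ -7.0668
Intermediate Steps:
X(S, j) = -60 + 25*j (X(S, j) = -5*(-5*j + 12) = -5*(12 - 5*j) = -60 + 25*j)
27355/(-3890) + X(-27, 41)/h = 27355/(-3890) + (-60 + 25*41)/(-27837) = 27355*(-1/3890) + (-60 + 1025)*(-1/27837) = -5471/778 + 965*(-1/27837) = -5471/778 - 965/27837 = -153046997/21657186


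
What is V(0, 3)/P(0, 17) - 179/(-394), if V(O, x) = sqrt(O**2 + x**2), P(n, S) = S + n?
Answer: 4225/6698 ≈ 0.63078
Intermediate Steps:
V(0, 3)/P(0, 17) - 179/(-394) = sqrt(0**2 + 3**2)/(17 + 0) - 179/(-394) = sqrt(0 + 9)/17 - 179*(-1/394) = sqrt(9)*(1/17) + 179/394 = 3*(1/17) + 179/394 = 3/17 + 179/394 = 4225/6698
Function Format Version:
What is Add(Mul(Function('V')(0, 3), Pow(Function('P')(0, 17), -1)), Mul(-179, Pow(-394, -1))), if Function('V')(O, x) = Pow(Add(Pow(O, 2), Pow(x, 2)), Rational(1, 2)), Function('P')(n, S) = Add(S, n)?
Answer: Rational(4225, 6698) ≈ 0.63078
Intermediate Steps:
Add(Mul(Function('V')(0, 3), Pow(Function('P')(0, 17), -1)), Mul(-179, Pow(-394, -1))) = Add(Mul(Pow(Add(Pow(0, 2), Pow(3, 2)), Rational(1, 2)), Pow(Add(17, 0), -1)), Mul(-179, Pow(-394, -1))) = Add(Mul(Pow(Add(0, 9), Rational(1, 2)), Pow(17, -1)), Mul(-179, Rational(-1, 394))) = Add(Mul(Pow(9, Rational(1, 2)), Rational(1, 17)), Rational(179, 394)) = Add(Mul(3, Rational(1, 17)), Rational(179, 394)) = Add(Rational(3, 17), Rational(179, 394)) = Rational(4225, 6698)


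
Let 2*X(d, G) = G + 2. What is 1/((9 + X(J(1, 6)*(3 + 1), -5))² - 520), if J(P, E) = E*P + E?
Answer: -4/1855 ≈ -0.0021563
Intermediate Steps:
J(P, E) = E + E*P
X(d, G) = 1 + G/2 (X(d, G) = (G + 2)/2 = (2 + G)/2 = 1 + G/2)
1/((9 + X(J(1, 6)*(3 + 1), -5))² - 520) = 1/((9 + (1 + (½)*(-5)))² - 520) = 1/((9 + (1 - 5/2))² - 520) = 1/((9 - 3/2)² - 520) = 1/((15/2)² - 520) = 1/(225/4 - 520) = 1/(-1855/4) = -4/1855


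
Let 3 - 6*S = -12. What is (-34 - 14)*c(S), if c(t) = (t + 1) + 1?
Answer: -216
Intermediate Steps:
S = 5/2 (S = ½ - ⅙*(-12) = ½ + 2 = 5/2 ≈ 2.5000)
c(t) = 2 + t (c(t) = (1 + t) + 1 = 2 + t)
(-34 - 14)*c(S) = (-34 - 14)*(2 + 5/2) = -48*9/2 = -216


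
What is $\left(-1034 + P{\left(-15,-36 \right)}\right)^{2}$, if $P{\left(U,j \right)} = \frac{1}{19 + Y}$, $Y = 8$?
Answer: $\frac{779358889}{729} \approx 1.0691 \cdot 10^{6}$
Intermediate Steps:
$P{\left(U,j \right)} = \frac{1}{27}$ ($P{\left(U,j \right)} = \frac{1}{19 + 8} = \frac{1}{27}$)
$\left(-1034 + P{\left(-15,-36 \right)}\right)^{2} = \left(-1034 + \frac{1}{27}\right)^{2} = \left(- \frac{27917}{27}\right)^{2} = \frac{779358889}{729}$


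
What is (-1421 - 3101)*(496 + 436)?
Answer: -4214504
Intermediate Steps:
(-1421 - 3101)*(496 + 436) = -4522*932 = -4214504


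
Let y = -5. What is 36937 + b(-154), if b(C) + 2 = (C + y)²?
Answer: 62216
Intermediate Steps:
b(C) = -2 + (-5 + C)² (b(C) = -2 + (C - 5)² = -2 + (-5 + C)²)
36937 + b(-154) = 36937 + (-2 + (-5 - 154)²) = 36937 + (-2 + (-159)²) = 36937 + (-2 + 25281) = 36937 + 25279 = 62216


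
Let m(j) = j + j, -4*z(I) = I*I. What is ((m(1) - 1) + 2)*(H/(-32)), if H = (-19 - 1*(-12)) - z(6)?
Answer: -3/16 ≈ -0.18750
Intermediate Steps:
z(I) = -I**2/4 (z(I) = -I*I/4 = -I**2/4)
H = 2 (H = (-19 - 1*(-12)) - (-1)*6**2/4 = (-19 + 12) - (-1)*36/4 = -7 - 1*(-9) = -7 + 9 = 2)
m(j) = 2*j
((m(1) - 1) + 2)*(H/(-32)) = ((2*1 - 1) + 2)*(2/(-32)) = ((2 - 1) + 2)*(2*(-1/32)) = (1 + 2)*(-1/16) = 3*(-1/16) = -3/16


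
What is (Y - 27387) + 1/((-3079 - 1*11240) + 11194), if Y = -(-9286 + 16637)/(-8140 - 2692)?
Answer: -927026988957/33850000 ≈ -27386.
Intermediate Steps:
Y = 7351/10832 (Y = -7351/(-10832) = -7351*(-1)/10832 = -1*(-7351/10832) = 7351/10832 ≈ 0.67864)
(Y - 27387) + 1/((-3079 - 1*11240) + 11194) = (7351/10832 - 27387) + 1/((-3079 - 1*11240) + 11194) = -296648633/10832 + 1/((-3079 - 11240) + 11194) = -296648633/10832 + 1/(-14319 + 11194) = -296648633/10832 + 1/(-3125) = -296648633/10832 - 1/3125 = -927026988957/33850000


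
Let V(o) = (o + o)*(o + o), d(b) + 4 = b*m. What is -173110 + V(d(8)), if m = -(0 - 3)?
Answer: -171510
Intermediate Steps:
m = 3 (m = -1*(-3) = 3)
d(b) = -4 + 3*b (d(b) = -4 + b*3 = -4 + 3*b)
V(o) = 4*o**2 (V(o) = (2*o)*(2*o) = 4*o**2)
-173110 + V(d(8)) = -173110 + 4*(-4 + 3*8)**2 = -173110 + 4*(-4 + 24)**2 = -173110 + 4*20**2 = -173110 + 4*400 = -173110 + 1600 = -171510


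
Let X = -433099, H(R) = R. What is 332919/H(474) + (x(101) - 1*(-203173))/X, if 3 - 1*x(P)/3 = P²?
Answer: 48035027845/68429642 ≈ 701.96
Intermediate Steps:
x(P) = 9 - 3*P²
332919/H(474) + (x(101) - 1*(-203173))/X = 332919/474 + ((9 - 3*101²) - 1*(-203173))/(-433099) = 332919*(1/474) + ((9 - 3*10201) + 203173)*(-1/433099) = 110973/158 + ((9 - 30603) + 203173)*(-1/433099) = 110973/158 + (-30594 + 203173)*(-1/433099) = 110973/158 + 172579*(-1/433099) = 110973/158 - 172579/433099 = 48035027845/68429642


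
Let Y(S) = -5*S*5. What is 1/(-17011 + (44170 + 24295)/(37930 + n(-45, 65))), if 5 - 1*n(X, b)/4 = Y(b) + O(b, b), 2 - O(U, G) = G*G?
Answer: -61342/1043420297 ≈ -5.8789e-5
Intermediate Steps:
Y(S) = -25*S
O(U, G) = 2 - G**2 (O(U, G) = 2 - G*G = 2 - G**2)
n(X, b) = 12 + 4*b**2 + 100*b (n(X, b) = 20 - 4*(-25*b + (2 - b**2)) = 20 - 4*(2 - b**2 - 25*b) = 20 + (-8 + 4*b**2 + 100*b) = 12 + 4*b**2 + 100*b)
1/(-17011 + (44170 + 24295)/(37930 + n(-45, 65))) = 1/(-17011 + (44170 + 24295)/(37930 + (12 + 4*65**2 + 100*65))) = 1/(-17011 + 68465/(37930 + (12 + 4*4225 + 6500))) = 1/(-17011 + 68465/(37930 + (12 + 16900 + 6500))) = 1/(-17011 + 68465/(37930 + 23412)) = 1/(-17011 + 68465/61342) = 1/(-1043420297/61342) = -61342/1043420297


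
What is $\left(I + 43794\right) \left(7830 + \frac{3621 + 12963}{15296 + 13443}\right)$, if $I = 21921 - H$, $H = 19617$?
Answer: $\frac{10374030093492}{28739} \approx 3.6097 \cdot 10^{8}$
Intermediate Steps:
$I = 2304$ ($I = 21921 - 19617 = 2304$)
$\left(I + 43794\right) \left(7830 + \frac{3621 + 12963}{15296 + 13443}\right) = \left(2304 + 43794\right) \left(7830 + \frac{3621 + 12963}{15296 + 13443}\right) = 46098 \left(7830 + \frac{16584}{28739}\right) = 46098 \cdot \frac{225042954}{28739} = \frac{10374030093492}{28739}$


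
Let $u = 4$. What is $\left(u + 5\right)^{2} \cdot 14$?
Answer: $1134$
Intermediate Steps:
$\left(u + 5\right)^{2} \cdot 14 = \left(4 + 5\right)^{2} \cdot 14 = 9^{2} \cdot 14 = 81 \cdot 14 = 1134$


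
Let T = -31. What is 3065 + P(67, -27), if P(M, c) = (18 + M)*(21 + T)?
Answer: 2215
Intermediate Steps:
P(M, c) = -180 - 10*M (P(M, c) = (18 + M)*(21 - 31) = (18 + M)*(-10) = -180 - 10*M)
3065 + P(67, -27) = 3065 + (-180 - 10*67) = 3065 + (-180 - 670) = 3065 - 850 = 2215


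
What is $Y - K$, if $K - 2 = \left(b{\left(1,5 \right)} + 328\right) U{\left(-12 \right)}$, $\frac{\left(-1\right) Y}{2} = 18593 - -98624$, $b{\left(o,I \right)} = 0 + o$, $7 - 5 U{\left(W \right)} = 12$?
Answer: $-234107$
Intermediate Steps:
$U{\left(W \right)} = -1$ ($U{\left(W \right)} = \frac{7}{5} - \frac{12}{5} = -1$)
$b{\left(o,I \right)} = o$
$Y = -234434$ ($Y = - 2 \left(18593 - -98624\right) = - 2 \left(18593 + 98624\right) = \left(-2\right) 117217 = -234434$)
$K = -327$ ($K = 2 + \left(1 + 328\right) \left(-1\right) = 2 + 329 \left(-1\right) = 2 - 329 = -327$)
$Y - K = -234434 - -327 = -234434 + 327 = -234107$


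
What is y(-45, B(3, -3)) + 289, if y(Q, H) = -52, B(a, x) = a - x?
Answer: 237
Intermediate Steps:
y(-45, B(3, -3)) + 289 = -52 + 289 = 237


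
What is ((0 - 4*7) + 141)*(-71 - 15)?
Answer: -9718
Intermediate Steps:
((0 - 4*7) + 141)*(-71 - 15) = ((0 - 28) + 141)*(-86) = (-28 + 141)*(-86) = 113*(-86) = -9718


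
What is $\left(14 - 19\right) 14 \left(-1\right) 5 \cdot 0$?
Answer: $0$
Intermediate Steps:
$\left(14 - 19\right) 14 \left(-1\right) 5 \cdot 0 = \left(14 - 19\right) 14 \left(\left(-5\right) 0\right) = \left(-5\right) 14 \cdot 0 = \left(-70\right) 0 = 0$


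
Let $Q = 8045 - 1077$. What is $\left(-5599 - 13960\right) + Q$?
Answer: $-12591$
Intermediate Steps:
$Q = 6968$ ($Q = 8045 - 1077 = 6968$)
$\left(-5599 - 13960\right) + Q = \left(-5599 - 13960\right) + 6968 = -19559 + 6968 = -12591$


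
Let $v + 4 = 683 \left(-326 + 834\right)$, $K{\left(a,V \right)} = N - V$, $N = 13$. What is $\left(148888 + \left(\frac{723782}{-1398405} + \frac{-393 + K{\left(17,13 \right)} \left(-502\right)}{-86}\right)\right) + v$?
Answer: $\frac{59632571057753}{120262830} \approx 4.9585 \cdot 10^{5}$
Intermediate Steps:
$K{\left(a,V \right)} = 13 - V$
$v = 346960$ ($v = -4 + 683 \left(-326 + 834\right) = -4 + 683 \cdot 508 = -4 + 346964 = 346960$)
$\left(148888 + \left(\frac{723782}{-1398405} + \frac{-393 + K{\left(17,13 \right)} \left(-502\right)}{-86}\right)\right) + v = \left(148888 + \left(\frac{723782}{-1398405} + \frac{-393 + \left(13 - 13\right) \left(-502\right)}{-86}\right)\right) + 346960 = \left(148888 + \left(723782 \left(- \frac{1}{1398405}\right) + \left(-393 + \left(13 - 13\right) \left(-502\right)\right) \left(- \frac{1}{86}\right)\right)\right) + 346960 = \left(148888 - \left(\frac{723782}{1398405} - \left(-393 + 0 \left(-502\right)\right) \left(- \frac{1}{86}\right)\right)\right) + 346960 = \left(148888 - \left(\frac{723782}{1398405} - \left(-393 + 0\right) \left(- \frac{1}{86}\right)\right)\right) + 346960 = \left(148888 - - \frac{487327913}{120262830}\right) + 346960 = \left(148888 + \left(- \frac{723782}{1398405} + \frac{393}{86}\right)\right) + 346960 = \left(148888 + \frac{487327913}{120262830}\right) + 346960 = \frac{17906179560953}{120262830} + 346960 = \frac{59632571057753}{120262830}$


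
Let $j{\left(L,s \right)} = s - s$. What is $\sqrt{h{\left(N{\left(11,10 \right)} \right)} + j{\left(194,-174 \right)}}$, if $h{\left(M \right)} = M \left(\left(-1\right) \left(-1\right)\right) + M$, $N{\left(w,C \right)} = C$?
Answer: $2 \sqrt{5} \approx 4.4721$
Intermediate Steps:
$j{\left(L,s \right)} = 0$
$h{\left(M \right)} = 2 M$ ($h{\left(M \right)} = M 1 + M = M + M = 2 M$)
$\sqrt{h{\left(N{\left(11,10 \right)} \right)} + j{\left(194,-174 \right)}} = \sqrt{2 \cdot 10 + 0} = \sqrt{20 + 0} = \sqrt{20} = 2 \sqrt{5}$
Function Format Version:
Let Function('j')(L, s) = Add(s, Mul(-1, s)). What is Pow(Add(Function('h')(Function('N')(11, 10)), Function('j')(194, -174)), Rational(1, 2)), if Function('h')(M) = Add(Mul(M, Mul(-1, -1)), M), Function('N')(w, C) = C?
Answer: Mul(2, Pow(5, Rational(1, 2))) ≈ 4.4721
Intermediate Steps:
Function('j')(L, s) = 0
Function('h')(M) = Mul(2, M) (Function('h')(M) = Add(Mul(M, 1), M) = Add(M, M) = Mul(2, M))
Pow(Add(Function('h')(Function('N')(11, 10)), Function('j')(194, -174)), Rational(1, 2)) = Pow(Add(Mul(2, 10), 0), Rational(1, 2)) = Pow(Add(20, 0), Rational(1, 2)) = Pow(20, Rational(1, 2)) = Mul(2, Pow(5, Rational(1, 2)))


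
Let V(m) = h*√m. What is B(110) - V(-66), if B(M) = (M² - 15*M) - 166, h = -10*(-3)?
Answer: 10284 - 30*I*√66 ≈ 10284.0 - 243.72*I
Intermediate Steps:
h = 30
V(m) = 30*√m
B(M) = -166 + M² - 15*M
B(110) - V(-66) = (-166 + 110² - 15*110) - 30*√(-66) = (-166 + 12100 - 1650) - 30*I*√66 = 10284 - 30*I*√66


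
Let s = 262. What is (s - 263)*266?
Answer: -266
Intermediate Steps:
(s - 263)*266 = (262 - 263)*266 = -1*266 = -266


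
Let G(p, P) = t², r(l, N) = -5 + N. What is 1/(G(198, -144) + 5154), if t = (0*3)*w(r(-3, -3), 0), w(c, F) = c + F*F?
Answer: 1/5154 ≈ 0.00019402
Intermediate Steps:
w(c, F) = c + F²
t = 0 (t = (0*3)*((-5 - 3) + 0²) = 0*(-8 + 0) = 0*(-8) = 0)
G(p, P) = 0 (G(p, P) = 0² = 0)
1/(G(198, -144) + 5154) = 1/(0 + 5154) = 1/5154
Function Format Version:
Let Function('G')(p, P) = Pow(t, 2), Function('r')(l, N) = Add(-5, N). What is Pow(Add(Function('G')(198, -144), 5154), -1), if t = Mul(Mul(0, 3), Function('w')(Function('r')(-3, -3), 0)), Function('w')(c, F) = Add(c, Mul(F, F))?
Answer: Rational(1, 5154) ≈ 0.00019402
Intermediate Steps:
Function('w')(c, F) = Add(c, Pow(F, 2))
t = 0 (t = Mul(Mul(0, 3), Add(Add(-5, -3), Pow(0, 2))) = Mul(0, Add(-8, 0)) = Mul(0, -8) = 0)
Function('G')(p, P) = 0 (Function('G')(p, P) = Pow(0, 2) = 0)
Pow(Add(Function('G')(198, -144), 5154), -1) = Pow(Add(0, 5154), -1) = Pow(5154, -1) = Rational(1, 5154)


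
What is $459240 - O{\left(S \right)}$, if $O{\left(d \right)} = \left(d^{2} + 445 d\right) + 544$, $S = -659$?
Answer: $317670$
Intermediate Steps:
$O{\left(d \right)} = 544 + d^{2} + 445 d$
$459240 - O{\left(S \right)} = 459240 - \left(544 + \left(-659\right)^{2} + 445 \left(-659\right)\right) = 459240 - \left(544 + 434281 - 293255\right) = 459240 - 141570 = 317670$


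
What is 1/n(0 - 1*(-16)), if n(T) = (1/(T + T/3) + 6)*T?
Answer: 4/387 ≈ 0.010336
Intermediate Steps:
n(T) = T*(6 + 3/(4*T)) (n(T) = (1/(T + T*(⅓)) + 6)*T = (1/(T + T/3) + 6)*T = (1/(4*T/3) + 6)*T = (3/(4*T) + 6)*T = (6 + 3/(4*T))*T = T*(6 + 3/(4*T)))
1/n(0 - 1*(-16)) = 1/(¾ + 6*(0 - 1*(-16))) = 1/(¾ + 6*(0 + 16)) = 1/(¾ + 6*16) = 1/(¾ + 96) = 1/(387/4) = 4/387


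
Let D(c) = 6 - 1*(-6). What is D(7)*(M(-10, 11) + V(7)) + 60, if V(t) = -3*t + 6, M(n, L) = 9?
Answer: -12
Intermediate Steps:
V(t) = 6 - 3*t
D(c) = 12 (D(c) = 6 + 6 = 12)
D(7)*(M(-10, 11) + V(7)) + 60 = 12*(9 + (6 - 3*7)) + 60 = 12*(9 + (6 - 21)) + 60 = 12*(9 - 15) + 60 = 12*(-6) + 60 = -72 + 60 = -12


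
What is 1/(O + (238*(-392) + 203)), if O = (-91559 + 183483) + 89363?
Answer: 1/88194 ≈ 1.1339e-5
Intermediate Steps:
O = 181287 (O = 91924 + 89363 = 181287)
1/(O + (238*(-392) + 203)) = 1/(181287 + (238*(-392) + 203)) = 1/(181287 + (-93296 + 203)) = 1/(181287 - 93093) = 1/88194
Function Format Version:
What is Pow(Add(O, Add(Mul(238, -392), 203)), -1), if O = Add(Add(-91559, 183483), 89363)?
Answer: Rational(1, 88194) ≈ 1.1339e-5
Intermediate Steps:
O = 181287 (O = Add(91924, 89363) = 181287)
Pow(Add(O, Add(Mul(238, -392), 203)), -1) = Pow(Add(181287, Add(Mul(238, -392), 203)), -1) = Pow(Add(181287, Add(-93296, 203)), -1) = Pow(Add(181287, -93093), -1) = Pow(88194, -1) = Rational(1, 88194)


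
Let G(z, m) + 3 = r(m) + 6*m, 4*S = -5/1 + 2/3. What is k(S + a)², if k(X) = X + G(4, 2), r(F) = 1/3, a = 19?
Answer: 11881/16 ≈ 742.56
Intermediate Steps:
r(F) = ⅓
S = -13/12 (S = (-5/1 + 2/3)/4 = (-5*1 + 2*(⅓))/4 = (-5 + ⅔)/4 = (¼)*(-13/3) = -13/12 ≈ -1.0833)
G(z, m) = -8/3 + 6*m (G(z, m) = -3 + (⅓ + 6*m) = -8/3 + 6*m)
k(X) = 28/3 + X (k(X) = X + (-8/3 + 6*2) = X + (-8/3 + 12) = X + 28/3 = 28/3 + X)
k(S + a)² = (28/3 + (-13/12 + 19))² = (28/3 + 215/12)² = (109/4)² = 11881/16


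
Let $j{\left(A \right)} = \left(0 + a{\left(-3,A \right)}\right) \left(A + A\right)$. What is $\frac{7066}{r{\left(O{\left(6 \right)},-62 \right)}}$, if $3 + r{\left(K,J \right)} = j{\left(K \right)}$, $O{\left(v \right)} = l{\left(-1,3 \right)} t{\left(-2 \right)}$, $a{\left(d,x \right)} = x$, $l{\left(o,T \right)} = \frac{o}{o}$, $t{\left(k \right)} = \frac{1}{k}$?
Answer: $- \frac{14132}{5} \approx -2826.4$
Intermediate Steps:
$l{\left(o,T \right)} = 1$
$O{\left(v \right)} = - \frac{1}{2}$ ($O{\left(v \right)} = 1 \frac{1}{-2} = 1 \left(- \frac{1}{2}\right) = - \frac{1}{2}$)
$j{\left(A \right)} = 2 A^{2}$ ($j{\left(A \right)} = \left(0 + A\right) \left(A + A\right) = A 2 A = 2 A^{2}$)
$r{\left(K,J \right)} = -3 + 2 K^{2}$
$\frac{7066}{r{\left(O{\left(6 \right)},-62 \right)}} = \frac{7066}{-3 + 2 \left(- \frac{1}{2}\right)^{2}} = \frac{7066}{-3 + 2 \cdot \frac{1}{4}} = \frac{7066}{-3 + \frac{1}{2}} = \frac{7066}{- \frac{5}{2}} = 7066 \left(- \frac{2}{5}\right) = - \frac{14132}{5}$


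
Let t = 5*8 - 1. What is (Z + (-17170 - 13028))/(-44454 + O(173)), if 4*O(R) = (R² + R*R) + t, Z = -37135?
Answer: 269332/117919 ≈ 2.2840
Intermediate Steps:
t = 39 (t = 40 - 1 = 39)
O(R) = 39/4 + R²/2 (O(R) = ((R² + R*R) + 39)/4 = ((R² + R²) + 39)/4 = (2*R² + 39)/4 = (39 + 2*R²)/4 = 39/4 + R²/2)
(Z + (-17170 - 13028))/(-44454 + O(173)) = (-37135 + (-17170 - 13028))/(-44454 + (39/4 + (½)*173²)) = (-37135 - 30198)/(-44454 + (39/4 + (½)*29929)) = -67333/(-44454 + (39/4 + 29929/2)) = -67333/(-44454 + 59897/4) = -67333/(-117919/4) = -67333*(-4/117919) = 269332/117919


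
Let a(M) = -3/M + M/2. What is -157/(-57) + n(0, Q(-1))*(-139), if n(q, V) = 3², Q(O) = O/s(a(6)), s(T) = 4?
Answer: -71150/57 ≈ -1248.2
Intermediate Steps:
a(M) = M/2 - 3/M (a(M) = -3/M + M*(½) = -3/M + M/2 = M/2 - 3/M)
Q(O) = O/4
n(q, V) = 9
-157/(-57) + n(0, Q(-1))*(-139) = -157/(-57) + 9*(-139) = -157*(-1/57) - 1251 = 157/57 - 1251 = -71150/57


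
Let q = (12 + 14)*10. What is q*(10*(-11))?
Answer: -28600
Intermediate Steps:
q = 260 (q = 26*10 = 260)
q*(10*(-11)) = 260*(10*(-11)) = 260*(-110) = -28600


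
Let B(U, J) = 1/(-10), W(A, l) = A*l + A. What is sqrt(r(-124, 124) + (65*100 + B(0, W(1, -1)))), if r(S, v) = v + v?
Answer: sqrt(674790)/10 ≈ 82.146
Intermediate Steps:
W(A, l) = A + A*l
B(U, J) = -1/10 (B(U, J) = 1*(-1/10) = -1/10)
r(S, v) = 2*v
sqrt(r(-124, 124) + (65*100 + B(0, W(1, -1)))) = sqrt(2*124 + (65*100 - 1/10)) = sqrt(248 + (6500 - 1/10)) = sqrt(248 + 64999/10) = sqrt(67479/10) = sqrt(674790)/10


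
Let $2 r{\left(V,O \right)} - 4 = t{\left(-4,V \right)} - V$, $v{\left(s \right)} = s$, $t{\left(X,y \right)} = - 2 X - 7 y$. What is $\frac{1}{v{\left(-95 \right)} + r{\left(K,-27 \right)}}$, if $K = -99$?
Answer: $\frac{1}{307} \approx 0.0032573$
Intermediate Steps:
$t{\left(X,y \right)} = - 7 y - 2 X$
$r{\left(V,O \right)} = 6 - 4 V$ ($r{\left(V,O \right)} = 2 + \frac{\left(- 7 V - -8\right) - V}{2} = 2 + \frac{\left(- 7 V + 8\right) - V}{2} = 2 + \frac{\left(8 - 7 V\right) - V}{2} = 2 + \frac{8 - 8 V}{2} = 2 - \left(-4 + 4 V\right) = 6 - 4 V$)
$\frac{1}{v{\left(-95 \right)} + r{\left(K,-27 \right)}} = \frac{1}{-95 + \left(6 - -396\right)} = \frac{1}{-95 + \left(6 + 396\right)} = \frac{1}{-95 + 402} = \frac{1}{307}$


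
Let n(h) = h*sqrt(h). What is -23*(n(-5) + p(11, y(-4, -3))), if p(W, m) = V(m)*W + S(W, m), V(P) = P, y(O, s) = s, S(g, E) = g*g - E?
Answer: -2093 + 115*I*sqrt(5) ≈ -2093.0 + 257.15*I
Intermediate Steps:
S(g, E) = g**2 - E
n(h) = h**(3/2)
p(W, m) = W**2 - m + W*m (p(W, m) = m*W + (W**2 - m) = W*m + (W**2 - m) = W**2 - m + W*m)
-23*(n(-5) + p(11, y(-4, -3))) = -23*((-5)**(3/2) + (11**2 - 1*(-3) + 11*(-3))) = -23*(-5*I*sqrt(5) + (121 + 3 - 33)) = -23*(-5*I*sqrt(5) + 91) = -23*(91 - 5*I*sqrt(5)) = -2093 + 115*I*sqrt(5)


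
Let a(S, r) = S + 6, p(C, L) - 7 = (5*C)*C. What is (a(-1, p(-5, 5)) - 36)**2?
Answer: 961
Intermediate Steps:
p(C, L) = 7 + 5*C**2 (p(C, L) = 7 + (5*C)*C = 7 + 5*C**2)
a(S, r) = 6 + S
(a(-1, p(-5, 5)) - 36)**2 = ((6 - 1) - 36)**2 = (5 - 36)**2 = (-31)**2 = 961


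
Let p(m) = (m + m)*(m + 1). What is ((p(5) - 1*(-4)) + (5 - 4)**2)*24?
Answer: 1560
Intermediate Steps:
p(m) = 2*m*(1 + m) (p(m) = (2*m)*(1 + m) = 2*m*(1 + m))
((p(5) - 1*(-4)) + (5 - 4)**2)*24 = ((2*5*(1 + 5) - 1*(-4)) + (5 - 4)**2)*24 = ((2*5*6 + 4) + 1**2)*24 = ((60 + 4) + 1)*24 = (64 + 1)*24 = 65*24 = 1560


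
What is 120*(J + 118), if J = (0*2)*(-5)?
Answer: 14160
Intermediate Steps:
J = 0 (J = 0*(-5) = 0)
120*(J + 118) = 120*(0 + 118) = 120*118 = 14160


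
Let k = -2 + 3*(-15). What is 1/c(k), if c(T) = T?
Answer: -1/47 ≈ -0.021277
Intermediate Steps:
k = -47 (k = -2 - 45 = -47)
1/c(k) = 1/(-47) = -1/47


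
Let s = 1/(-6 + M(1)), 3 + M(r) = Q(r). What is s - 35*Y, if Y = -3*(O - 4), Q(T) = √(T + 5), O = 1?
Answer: -7878/25 - √6/75 ≈ -315.15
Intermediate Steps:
Q(T) = √(5 + T)
M(r) = -3 + √(5 + r)
Y = 9 (Y = -3*(1 - 4) = -3*(-3) = 9)
s = 1/(-9 + √6) (s = 1/(-6 + (-3 + √(5 + 1))) = 1/(-6 + (-3 + √6)) = 1/(-9 + √6) ≈ -0.15266)
s - 35*Y = (-3/25 - √6/75) - 35*9 = (-3/25 - √6/75) - 315 = -7878/25 - √6/75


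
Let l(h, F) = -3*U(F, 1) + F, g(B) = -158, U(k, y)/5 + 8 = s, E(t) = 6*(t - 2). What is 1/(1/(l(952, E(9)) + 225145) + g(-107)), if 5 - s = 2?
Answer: -225262/35591395 ≈ -0.0063291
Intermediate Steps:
s = 3 (s = 5 - 1*2 = 5 - 2 = 3)
E(t) = -12 + 6*t (E(t) = 6*(-2 + t) = -12 + 6*t)
U(k, y) = -25 (U(k, y) = -40 + 5*3 = -40 + 15 = -25)
l(h, F) = 75 + F (l(h, F) = -3*(-25) + F = 75 + F)
1/(1/(l(952, E(9)) + 225145) + g(-107)) = 1/(1/((75 + (-12 + 6*9)) + 225145) - 158) = 1/(1/((75 + (-12 + 54)) + 225145) - 158) = 1/(1/((75 + 42) + 225145) - 158) = 1/(1/(117 + 225145) - 158) = 1/(1/225262 - 158) = 1/(-35591395/225262) = -225262/35591395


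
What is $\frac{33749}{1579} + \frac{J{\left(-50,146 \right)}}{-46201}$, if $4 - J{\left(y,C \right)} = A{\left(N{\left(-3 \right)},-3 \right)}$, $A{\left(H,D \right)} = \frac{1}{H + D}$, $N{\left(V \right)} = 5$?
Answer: $\frac{3118464045}{145902758} \approx 21.374$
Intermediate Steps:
$A{\left(H,D \right)} = \frac{1}{D + H}$
$J{\left(y,C \right)} = \frac{7}{2}$ ($J{\left(y,C \right)} = 4 - \frac{1}{-3 + 5} = 4 - \frac{1}{2} = \frac{7}{2}$)
$\frac{33749}{1579} + \frac{J{\left(-50,146 \right)}}{-46201} = \frac{33749}{1579} + \frac{7}{2 \left(-46201\right)} = 33749 \cdot \frac{1}{1579} + \frac{7}{2} \left(- \frac{1}{46201}\right) = \frac{33749}{1579} - \frac{7}{92402} = \frac{3118464045}{145902758}$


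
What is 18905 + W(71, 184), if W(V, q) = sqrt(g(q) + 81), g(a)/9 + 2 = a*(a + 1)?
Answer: 18905 + 9*sqrt(3783) ≈ 19459.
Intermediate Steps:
g(a) = -18 + 9*a*(1 + a) (g(a) = -18 + 9*(a*(a + 1)) = -18 + 9*(a*(1 + a)) = -18 + 9*a*(1 + a))
W(V, q) = sqrt(63 + 9*q + 9*q**2) (W(V, q) = sqrt((-18 + 9*q + 9*q**2) + 81) = sqrt(63 + 9*q + 9*q**2))
18905 + W(71, 184) = 18905 + 3*sqrt(7 + 184 + 184**2) = 18905 + 3*sqrt(7 + 184 + 33856) = 18905 + 3*sqrt(34047) = 18905 + 3*(3*sqrt(3783)) = 18905 + 9*sqrt(3783)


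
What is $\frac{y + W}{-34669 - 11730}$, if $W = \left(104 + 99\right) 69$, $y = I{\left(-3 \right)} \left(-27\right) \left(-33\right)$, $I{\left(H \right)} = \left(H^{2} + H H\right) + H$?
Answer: $- \frac{27372}{46399} \approx -0.58993$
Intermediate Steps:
$I{\left(H \right)} = H + 2 H^{2}$ ($I{\left(H \right)} = \left(H^{2} + H^{2}\right) + H = 2 H^{2} + H = H + 2 H^{2}$)
$y = 13365$ ($y = - 3 \left(1 + 2 \left(-3\right)\right) \left(-27\right) \left(-33\right) = - 3 \left(1 - 6\right) \left(-27\right) \left(-33\right) = \left(-3\right) \left(-5\right) \left(-27\right) \left(-33\right) = 15 \left(-27\right) \left(-33\right) = \left(-405\right) \left(-33\right) = 13365$)
$W = 14007$ ($W = 203 \cdot 69 = 14007$)
$\frac{y + W}{-34669 - 11730} = \frac{13365 + 14007}{-34669 - 11730} = \frac{27372}{-46399} = 27372 \left(- \frac{1}{46399}\right) = - \frac{27372}{46399}$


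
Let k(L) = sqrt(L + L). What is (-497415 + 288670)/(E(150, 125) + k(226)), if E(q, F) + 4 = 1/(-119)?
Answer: -11848992435/6173243 - 5912075890*sqrt(113)/6173243 ≈ -12100.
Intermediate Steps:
k(L) = sqrt(2)*sqrt(L) (k(L) = sqrt(2*L) = sqrt(2)*sqrt(L))
E(q, F) = -477/119 (E(q, F) = -4 + 1/(-119) = -4 - 1/119 = -477/119)
(-497415 + 288670)/(E(150, 125) + k(226)) = (-497415 + 288670)/(-477/119 + sqrt(2)*sqrt(226)) = -208745/(-477/119 + 2*sqrt(113))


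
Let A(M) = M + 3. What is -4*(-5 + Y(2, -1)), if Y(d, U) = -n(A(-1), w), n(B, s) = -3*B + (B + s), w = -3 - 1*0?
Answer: -8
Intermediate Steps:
A(M) = 3 + M
w = -3 (w = -3 + 0 = -3)
n(B, s) = s - 2*B
Y(d, U) = 7 (Y(d, U) = -(-3 - 2*(3 - 1)) = -(-3 - 2*2) = -(-3 - 4) = -1*(-7) = 7)
-4*(-5 + Y(2, -1)) = -4*(-5 + 7) = -4*2 = -8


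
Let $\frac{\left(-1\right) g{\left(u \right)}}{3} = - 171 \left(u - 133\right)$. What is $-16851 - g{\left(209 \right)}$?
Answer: $-55839$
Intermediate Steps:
$g{\left(u \right)} = -68229 + 513 u$ ($g{\left(u \right)} = - 3 \left(- 171 \left(u - 133\right)\right) = - 3 \left(- 171 \left(-133 + u\right)\right) = - 3 \left(22743 - 171 u\right) = -68229 + 513 u$)
$-16851 - g{\left(209 \right)} = -16851 - \left(-68229 + 513 \cdot 209\right) = -16851 - \left(-68229 + 107217\right) = -16851 - 38988 = -55839$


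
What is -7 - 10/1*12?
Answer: -127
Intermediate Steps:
-7 - 10/1*12 = -7 - 10*1*12 = -7 - 10*12 = -7 - 120 = -127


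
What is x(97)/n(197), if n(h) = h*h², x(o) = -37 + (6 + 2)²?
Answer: 27/7645373 ≈ 3.5315e-6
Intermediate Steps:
x(o) = 27 (x(o) = -37 + 8² = -37 + 64 = 27)
n(h) = h³
x(97)/n(197) = 27/(197³) = 27/7645373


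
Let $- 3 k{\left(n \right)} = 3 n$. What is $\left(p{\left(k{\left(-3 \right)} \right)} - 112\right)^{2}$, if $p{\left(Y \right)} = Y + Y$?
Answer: $11236$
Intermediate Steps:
$k{\left(n \right)} = - n$ ($k{\left(n \right)} = - \frac{3 n}{3} = - n$)
$p{\left(Y \right)} = 2 Y$
$\left(p{\left(k{\left(-3 \right)} \right)} - 112\right)^{2} = \left(2 \left(\left(-1\right) \left(-3\right)\right) - 112\right)^{2} = \left(2 \cdot 3 - 112\right)^{2} = \left(6 - 112\right)^{2} = \left(-106\right)^{2} = 11236$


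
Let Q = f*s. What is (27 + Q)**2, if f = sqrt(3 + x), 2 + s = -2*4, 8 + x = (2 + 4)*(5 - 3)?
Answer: 1429 - 540*sqrt(7) ≈ 0.29429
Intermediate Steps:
x = 4 (x = -8 + (2 + 4)*(5 - 3) = -8 + 6*2 = -8 + 12 = 4)
s = -10 (s = -2 - 2*4 = -2 - 8 = -10)
f = sqrt(7) (f = sqrt(3 + 4) = sqrt(7) ≈ 2.6458)
Q = -10*sqrt(7) (Q = sqrt(7)*(-10) = -10*sqrt(7) ≈ -26.458)
(27 + Q)**2 = (27 - 10*sqrt(7))**2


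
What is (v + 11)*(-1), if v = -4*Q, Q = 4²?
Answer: 53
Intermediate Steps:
Q = 16
v = -64 (v = -4*16 = -64)
(v + 11)*(-1) = (-64 + 11)*(-1) = -53*(-1) = 53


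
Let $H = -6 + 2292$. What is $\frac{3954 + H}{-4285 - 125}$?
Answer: $- \frac{208}{147} \approx -1.415$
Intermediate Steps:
$H = 2286$
$\frac{3954 + H}{-4285 - 125} = \frac{3954 + 2286}{-4285 - 125} = \frac{6240}{-4410} = 6240 \left(- \frac{1}{4410}\right) = - \frac{208}{147}$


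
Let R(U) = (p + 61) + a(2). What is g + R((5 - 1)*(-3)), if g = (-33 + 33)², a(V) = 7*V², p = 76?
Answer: 165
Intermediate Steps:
R(U) = 165 (R(U) = (76 + 61) + 7*2² = 137 + 7*4 = 137 + 28 = 165)
g = 0 (g = 0² = 0)
g + R((5 - 1)*(-3)) = 0 + 165 = 165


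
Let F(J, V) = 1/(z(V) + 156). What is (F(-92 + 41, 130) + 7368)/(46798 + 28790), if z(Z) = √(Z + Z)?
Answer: 1137129/11665748 - √65/909928344 ≈ 0.097476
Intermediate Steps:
z(Z) = √2*√Z (z(Z) = √(2*Z) = √2*√Z)
F(J, V) = 1/(156 + √2*√V) (F(J, V) = 1/(√2*√V + 156) = 1/(156 + √2*√V))
(F(-92 + 41, 130) + 7368)/(46798 + 28790) = (1/(156 + √2*√130) + 7368)/(46798 + 28790) = (1/(156 + 2*√65) + 7368)/75588 = (7368 + 1/(156 + 2*√65))*(1/75588) = 614/6299 + 1/(75588*(156 + 2*√65))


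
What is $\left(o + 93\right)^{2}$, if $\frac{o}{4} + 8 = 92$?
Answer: $184041$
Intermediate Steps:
$o = 336$ ($o = -32 + 4 \cdot 92 = -32 + 368 = 336$)
$\left(o + 93\right)^{2} = \left(336 + 93\right)^{2} = 429^{2} = 184041$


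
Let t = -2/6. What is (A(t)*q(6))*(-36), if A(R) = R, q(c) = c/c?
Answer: 12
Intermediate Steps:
t = -⅓ (t = -2*⅙ = -⅓ ≈ -0.33333)
q(c) = 1
(A(t)*q(6))*(-36) = -⅓*1*(-36) = -⅓*(-36) = 12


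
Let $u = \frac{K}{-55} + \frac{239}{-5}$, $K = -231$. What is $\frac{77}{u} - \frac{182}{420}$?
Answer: $- \frac{3596}{1635} \approx -2.1994$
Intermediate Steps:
$u = - \frac{218}{5}$ ($u = - \frac{231}{-55} + \frac{239}{-5} = \left(-231\right) \left(- \frac{1}{55}\right) + 239 \left(- \frac{1}{5}\right) = \frac{21}{5} - \frac{239}{5} = - \frac{218}{5} \approx -43.6$)
$\frac{77}{u} - \frac{182}{420} = \frac{77}{- \frac{218}{5}} - \frac{182}{420} = 77 \left(- \frac{5}{218}\right) - \frac{13}{30} = - \frac{385}{218} - \frac{13}{30} = - \frac{3596}{1635}$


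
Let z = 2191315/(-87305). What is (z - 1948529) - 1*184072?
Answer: -37237784324/17461 ≈ -2.1326e+6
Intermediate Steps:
z = -438263/17461 (z = 2191315*(-1/87305) = -438263/17461 ≈ -25.100)
(z - 1948529) - 1*184072 = (-438263/17461 - 1948529) - 1*184072 = -34023703132/17461 - 184072 = -37237784324/17461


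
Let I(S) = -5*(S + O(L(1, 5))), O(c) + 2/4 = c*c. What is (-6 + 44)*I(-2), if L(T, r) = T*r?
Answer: -4275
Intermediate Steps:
O(c) = -½ + c² (O(c) = -½ + c*c = -½ + c²)
I(S) = -245/2 - 5*S (I(S) = -5*(S + (-½ + (1*5)²)) = -5*(S + (-½ + 5²)) = -5*(S + (-½ + 25)) = -5*(S + 49/2) = -5*(49/2 + S) = -245/2 - 5*S)
(-6 + 44)*I(-2) = (-6 + 44)*(-245/2 - 5*(-2)) = 38*(-245/2 + 10) = 38*(-225/2) = -4275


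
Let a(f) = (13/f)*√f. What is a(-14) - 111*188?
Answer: -20868 - 13*I*√14/14 ≈ -20868.0 - 3.4744*I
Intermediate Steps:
a(f) = 13/√f
a(-14) - 111*188 = 13/√(-14) - 111*188 = 13*(-I*√14/14) - 20868 = -13*I*√14/14 - 20868 = -20868 - 13*I*√14/14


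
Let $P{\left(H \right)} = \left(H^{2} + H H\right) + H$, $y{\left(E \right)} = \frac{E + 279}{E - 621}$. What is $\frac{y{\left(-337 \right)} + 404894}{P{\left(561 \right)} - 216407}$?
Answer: $\frac{193944255}{198112484} \approx 0.97896$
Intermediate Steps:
$y{\left(E \right)} = \frac{279 + E}{-621 + E}$
$P{\left(H \right)} = H + 2 H^{2}$ ($P{\left(H \right)} = \left(H^{2} + H^{2}\right) + H = 2 H^{2} + H = H + 2 H^{2}$)
$\frac{y{\left(-337 \right)} + 404894}{P{\left(561 \right)} - 216407} = \frac{\frac{279 - 337}{-621 - 337} + 404894}{561 \left(1 + 2 \cdot 561\right) - 216407} = \frac{\frac{1}{-958} \left(-58\right) + 404894}{561 \left(1 + 1122\right) - 216407} = \frac{\left(- \frac{1}{958}\right) \left(-58\right) + 404894}{561 \cdot 1123 - 216407} = \frac{\frac{29}{479} + 404894}{630003 - 216407} = \frac{193944255}{479 \cdot 413596} = \frac{193944255}{479} \cdot \frac{1}{413596} = \frac{193944255}{198112484}$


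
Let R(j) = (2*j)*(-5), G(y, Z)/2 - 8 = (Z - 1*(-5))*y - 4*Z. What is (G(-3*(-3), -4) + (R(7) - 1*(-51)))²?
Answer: 2209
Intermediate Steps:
G(y, Z) = 16 - 8*Z + 2*y*(5 + Z) (G(y, Z) = 16 + 2*((Z - 1*(-5))*y - 4*Z) = 16 + 2*((Z + 5)*y - 4*Z) = 16 + 2*((5 + Z)*y - 4*Z) = 16 + 2*(y*(5 + Z) - 4*Z) = 16 + 2*(-4*Z + y*(5 + Z)) = 16 + (-8*Z + 2*y*(5 + Z)) = 16 - 8*Z + 2*y*(5 + Z))
R(j) = -10*j
(G(-3*(-3), -4) + (R(7) - 1*(-51)))² = ((16 - 8*(-4) + 10*(-3*(-3)) + 2*(-4)*(-3*(-3))) + (-10*7 - 1*(-51)))² = ((16 + 32 + 10*9 + 2*(-4)*9) + (-70 + 51))² = ((16 + 32 + 90 - 72) - 19)² = (66 - 19)² = 47² = 2209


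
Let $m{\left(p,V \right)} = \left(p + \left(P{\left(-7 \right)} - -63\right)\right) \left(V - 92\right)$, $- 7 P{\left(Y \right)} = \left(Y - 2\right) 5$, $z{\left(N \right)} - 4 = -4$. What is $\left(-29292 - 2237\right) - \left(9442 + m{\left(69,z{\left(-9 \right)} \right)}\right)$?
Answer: $- \frac{197649}{7} \approx -28236.0$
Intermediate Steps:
$z{\left(N \right)} = 0$ ($z{\left(N \right)} = 4 - 4 = 0$)
$P{\left(Y \right)} = \frac{10}{7} - \frac{5 Y}{7}$ ($P{\left(Y \right)} = - \frac{\left(Y - 2\right) 5}{7} = - \frac{\left(-2 + Y\right) 5}{7} = - \frac{-10 + 5 Y}{7} = \frac{10}{7} - \frac{5 Y}{7}$)
$m{\left(p,V \right)} = \left(-92 + V\right) \left(\frac{486}{7} + p\right)$ ($m{\left(p,V \right)} = \left(p + \left(\left(\frac{10}{7} - -5\right) - -63\right)\right) \left(V - 92\right) = \left(p + \left(\left(\frac{10}{7} + 5\right) + 63\right)\right) \left(-92 + V\right) = \left(p + \left(\frac{45}{7} + 63\right)\right) \left(-92 + V\right) = \left(p + \frac{486}{7}\right) \left(-92 + V\right) = \left(\frac{486}{7} + p\right) \left(-92 + V\right) = \left(-92 + V\right) \left(\frac{486}{7} + p\right)$)
$\left(-29292 - 2237\right) - \left(9442 + m{\left(69,z{\left(-9 \right)} \right)}\right) = \left(-29292 - 2237\right) - \left(\frac{21382}{7} + 0 - 6348\right) = -31529 - - \frac{23054}{7} = -31529 + \left(-9442 + \frac{89148}{7}\right) = -31529 + \frac{23054}{7} = - \frac{197649}{7}$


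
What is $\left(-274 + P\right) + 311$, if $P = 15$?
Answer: $52$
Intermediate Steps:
$\left(-274 + P\right) + 311 = \left(-274 + 15\right) + 311 = -259 + 311 = 52$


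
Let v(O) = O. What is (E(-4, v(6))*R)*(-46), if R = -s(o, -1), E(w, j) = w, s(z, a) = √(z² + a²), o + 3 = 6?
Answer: -184*√10 ≈ -581.86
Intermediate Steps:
o = 3 (o = -3 + 6 = 3)
s(z, a) = √(a² + z²)
R = -√10 (R = -√((-1)² + 3²) = -√(1 + 9) = -√10 ≈ -3.1623)
(E(-4, v(6))*R)*(-46) = -(-4)*√10*(-46) = (4*√10)*(-46) = -184*√10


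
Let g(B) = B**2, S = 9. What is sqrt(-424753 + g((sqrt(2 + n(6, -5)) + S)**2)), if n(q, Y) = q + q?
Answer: sqrt(-424753 + (9 + sqrt(14))**4) ≈ 631.19*I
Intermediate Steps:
n(q, Y) = 2*q
sqrt(-424753 + g((sqrt(2 + n(6, -5)) + S)**2)) = sqrt(-424753 + ((sqrt(2 + 2*6) + 9)**2)**2) = sqrt(-424753 + ((sqrt(2 + 12) + 9)**2)**2) = sqrt(-424753 + ((sqrt(14) + 9)**2)**2) = sqrt(-424753 + ((9 + sqrt(14))**2)**2) = sqrt(-424753 + (9 + sqrt(14))**4)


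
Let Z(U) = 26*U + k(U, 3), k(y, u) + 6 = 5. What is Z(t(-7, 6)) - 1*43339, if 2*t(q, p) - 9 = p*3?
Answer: -42989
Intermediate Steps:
k(y, u) = -1 (k(y, u) = -6 + 5 = -1)
t(q, p) = 9/2 + 3*p/2 (t(q, p) = 9/2 + (p*3)/2 = 9/2 + (3*p)/2 = 9/2 + 3*p/2)
Z(U) = -1 + 26*U (Z(U) = 26*U - 1 = -1 + 26*U)
Z(t(-7, 6)) - 1*43339 = (-1 + 26*(9/2 + (3/2)*6)) - 1*43339 = (-1 + 26*(9/2 + 9)) - 43339 = (-1 + 26*(27/2)) - 43339 = (-1 + 351) - 43339 = 350 - 43339 = -42989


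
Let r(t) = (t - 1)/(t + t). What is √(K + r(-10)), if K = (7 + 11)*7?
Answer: √12655/10 ≈ 11.249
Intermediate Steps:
r(t) = (-1 + t)/(2*t) (r(t) = (-1 + t)/((2*t)) = (-1 + t)*(1/(2*t)) = (-1 + t)/(2*t))
K = 126 (K = 18*7 = 126)
√(K + r(-10)) = √(126 + (½)*(-1 - 10)/(-10)) = √(126 + (½)*(-⅒)*(-11)) = √(126 + 11/20) = √(2531/20) = √12655/10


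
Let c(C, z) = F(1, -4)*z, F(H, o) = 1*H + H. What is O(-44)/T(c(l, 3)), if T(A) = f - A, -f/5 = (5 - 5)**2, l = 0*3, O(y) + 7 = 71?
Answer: -32/3 ≈ -10.667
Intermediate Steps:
F(H, o) = 2*H (F(H, o) = H + H = 2*H)
O(y) = 64 (O(y) = -7 + 71 = 64)
l = 0
f = 0 (f = -5*(5 - 5)**2 = -5*0**2 = -5*0 = 0)
c(C, z) = 2*z (c(C, z) = (2*1)*z = 2*z)
T(A) = -A (T(A) = 0 - A = -A)
O(-44)/T(c(l, 3)) = 64/((-2*3)) = 64/((-1*6)) = 64/(-6) = 64*(-1/6) = -32/3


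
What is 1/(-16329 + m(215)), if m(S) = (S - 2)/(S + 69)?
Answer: -4/65313 ≈ -6.1244e-5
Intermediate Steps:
m(S) = (-2 + S)/(69 + S)
1/(-16329 + m(215)) = 1/(-16329 + (-2 + 215)/(69 + 215)) = 1/(-16329 + 213/284) = 1/(-16329 + (1/284)*213) = 1/(-16329 + 3/4) = 1/(-65313/4) = -4/65313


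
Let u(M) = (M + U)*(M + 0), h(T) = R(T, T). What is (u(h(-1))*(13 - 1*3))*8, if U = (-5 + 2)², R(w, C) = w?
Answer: -640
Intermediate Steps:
U = 9 (U = (-3)² = 9)
h(T) = T
u(M) = M*(9 + M) (u(M) = (M + 9)*(M + 0) = (9 + M)*M = M*(9 + M))
(u(h(-1))*(13 - 1*3))*8 = ((-(9 - 1))*(13 - 1*3))*8 = ((-1*8)*(13 - 3))*8 = -8*10*8 = -80*8 = -640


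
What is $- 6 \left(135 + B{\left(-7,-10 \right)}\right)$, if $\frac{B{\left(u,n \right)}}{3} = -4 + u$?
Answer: $-612$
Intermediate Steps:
$B{\left(u,n \right)} = -12 + 3 u$ ($B{\left(u,n \right)} = 3 \left(-4 + u\right) = -12 + 3 u$)
$- 6 \left(135 + B{\left(-7,-10 \right)}\right) = - 6 \left(135 + \left(-12 + 3 \left(-7\right)\right)\right) = - 6 \left(135 - 33\right) = \left(-6\right) 102 = -612$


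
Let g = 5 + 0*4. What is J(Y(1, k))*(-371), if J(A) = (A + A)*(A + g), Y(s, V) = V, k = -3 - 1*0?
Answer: 4452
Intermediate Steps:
k = -3 (k = -3 + 0 = -3)
g = 5 (g = 5 + 0 = 5)
J(A) = 2*A*(5 + A) (J(A) = (A + A)*(A + 5) = (2*A)*(5 + A) = 2*A*(5 + A))
J(Y(1, k))*(-371) = (2*(-3)*(5 - 3))*(-371) = (2*(-3)*2)*(-371) = -12*(-371) = 4452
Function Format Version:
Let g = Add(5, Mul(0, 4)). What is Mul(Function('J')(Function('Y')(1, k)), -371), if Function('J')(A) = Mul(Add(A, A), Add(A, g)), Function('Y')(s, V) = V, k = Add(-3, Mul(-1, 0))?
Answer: 4452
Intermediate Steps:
k = -3 (k = Add(-3, 0) = -3)
g = 5 (g = Add(5, 0) = 5)
Function('J')(A) = Mul(2, A, Add(5, A)) (Function('J')(A) = Mul(Add(A, A), Add(A, 5)) = Mul(Mul(2, A), Add(5, A)) = Mul(2, A, Add(5, A)))
Mul(Function('J')(Function('Y')(1, k)), -371) = Mul(Mul(2, -3, Add(5, -3)), -371) = Mul(Mul(2, -3, 2), -371) = Mul(-12, -371) = 4452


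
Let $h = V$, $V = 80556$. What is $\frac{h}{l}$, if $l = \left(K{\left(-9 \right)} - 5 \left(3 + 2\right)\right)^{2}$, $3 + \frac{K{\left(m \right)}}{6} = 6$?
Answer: $1644$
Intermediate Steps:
$h = 80556$
$K{\left(m \right)} = 18$ ($K{\left(m \right)} = -18 + 6 \cdot 6 = -18 + 36 = 18$)
$l = 49$ ($l = \left(18 - 5 \left(3 + 2\right)\right)^{2} = \left(18 - 25\right)^{2} = \left(-7\right)^{2} = 49$)
$\frac{h}{l} = \frac{80556}{49} = 80556 \cdot \frac{1}{49} = 1644$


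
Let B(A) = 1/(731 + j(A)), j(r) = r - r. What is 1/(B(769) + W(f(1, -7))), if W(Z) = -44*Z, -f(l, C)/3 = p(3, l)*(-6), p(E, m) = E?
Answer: -731/1736855 ≈ -0.00042088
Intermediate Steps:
j(r) = 0
f(l, C) = 54 (f(l, C) = -9*(-6) = -3*(-18) = 54)
B(A) = 1/731 (B(A) = 1/(731 + 0) = 1/731)
1/(B(769) + W(f(1, -7))) = 1/(1/731 - 44*54) = 1/(1/731 - 2376) = 1/(-1736855/731) = -731/1736855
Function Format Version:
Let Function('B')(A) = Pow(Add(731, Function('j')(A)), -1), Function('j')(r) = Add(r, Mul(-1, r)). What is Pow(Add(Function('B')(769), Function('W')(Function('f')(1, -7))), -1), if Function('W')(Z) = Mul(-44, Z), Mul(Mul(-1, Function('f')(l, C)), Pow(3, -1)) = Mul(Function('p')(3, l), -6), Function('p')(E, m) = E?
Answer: Rational(-731, 1736855) ≈ -0.00042088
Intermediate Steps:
Function('j')(r) = 0
Function('f')(l, C) = 54 (Function('f')(l, C) = Mul(-3, Mul(3, -6)) = Mul(-3, -18) = 54)
Function('B')(A) = Rational(1, 731) (Function('B')(A) = Pow(Add(731, 0), -1) = Pow(731, -1) = Rational(1, 731))
Pow(Add(Function('B')(769), Function('W')(Function('f')(1, -7))), -1) = Pow(Add(Rational(1, 731), Mul(-44, 54)), -1) = Pow(Add(Rational(1, 731), -2376), -1) = Pow(Rational(-1736855, 731), -1) = Rational(-731, 1736855)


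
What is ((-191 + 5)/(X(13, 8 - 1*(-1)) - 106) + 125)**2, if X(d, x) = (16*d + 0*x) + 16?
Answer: 53027524/3481 ≈ 15233.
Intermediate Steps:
X(d, x) = 16 + 16*d (X(d, x) = (16*d + 0) + 16 = 16*d + 16 = 16 + 16*d)
((-191 + 5)/(X(13, 8 - 1*(-1)) - 106) + 125)**2 = ((-191 + 5)/((16 + 16*13) - 106) + 125)**2 = (-186/((16 + 208) - 106) + 125)**2 = (-186/(224 - 106) + 125)**2 = (-186/118 + 125)**2 = (-186*1/118 + 125)**2 = (-93/59 + 125)**2 = (7282/59)**2 = 53027524/3481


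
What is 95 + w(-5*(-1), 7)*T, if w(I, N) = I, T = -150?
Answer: -655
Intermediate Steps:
95 + w(-5*(-1), 7)*T = 95 - 5*(-1)*(-150) = 95 + 5*(-150) = 95 - 750 = -655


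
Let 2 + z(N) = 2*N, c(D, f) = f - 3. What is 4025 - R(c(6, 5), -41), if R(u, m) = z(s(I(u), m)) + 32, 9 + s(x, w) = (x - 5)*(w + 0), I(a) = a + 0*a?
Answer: 3767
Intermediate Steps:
c(D, f) = -3 + f
I(a) = a (I(a) = a + 0 = a)
s(x, w) = -9 + w*(-5 + x) (s(x, w) = -9 + (x - 5)*(w + 0) = -9 + (-5 + x)*w = -9 + w*(-5 + x))
z(N) = -2 + 2*N
R(u, m) = 12 - 10*m + 2*m*u (R(u, m) = (-2 + 2*(-9 - 5*m + m*u)) + 32 = (-2 + (-18 - 10*m + 2*m*u)) + 32 = (-20 - 10*m + 2*m*u) + 32 = 12 - 10*m + 2*m*u)
4025 - R(c(6, 5), -41) = 4025 - (12 - 10*(-41) + 2*(-41)*(-3 + 5)) = 4025 - (12 + 410 + 2*(-41)*2) = 4025 - (12 + 410 - 164) = 4025 - 1*258 = 4025 - 258 = 3767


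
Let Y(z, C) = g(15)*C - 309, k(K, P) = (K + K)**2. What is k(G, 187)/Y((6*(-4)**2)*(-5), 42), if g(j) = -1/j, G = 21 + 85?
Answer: -224720/1559 ≈ -144.14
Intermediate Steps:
G = 106
k(K, P) = 4*K**2 (k(K, P) = (2*K)**2 = 4*K**2)
Y(z, C) = -309 - C/15 (Y(z, C) = (-1/15)*C - 309 = (-1*1/15)*C - 309 = -C/15 - 309 = -309 - C/15)
k(G, 187)/Y((6*(-4)**2)*(-5), 42) = (4*106**2)/(-309 - 1/15*42) = (4*11236)/(-309 - 14/5) = 44944/(-1559/5) = 44944*(-5/1559) = -224720/1559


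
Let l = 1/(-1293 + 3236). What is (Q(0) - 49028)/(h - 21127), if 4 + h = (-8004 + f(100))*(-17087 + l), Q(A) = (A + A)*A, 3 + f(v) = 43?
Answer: -95261404/264364061027 ≈ -0.00036034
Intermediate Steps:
f(v) = 40 (f(v) = -3 + 43 = 40)
Q(A) = 2*A² (Q(A) = (2*A)*A = 2*A²)
l = 1/1943 ≈ 0.00051467
h = 264405110788/1943 (h = -4 + (-8004 + 40)*(-17087 + 1/1943) = -4 - 7964*(-33200040/1943) = -4 + 264405118560/1943 = 264405110788/1943 ≈ 1.3608e+8)
(Q(0) - 49028)/(h - 21127) = (2*0² - 49028)/(264405110788/1943 - 21127) = (2*0 - 49028)/(264364061027/1943) = (0 - 49028)*(1943/264364061027) = -49028*1943/264364061027 = -95261404/264364061027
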